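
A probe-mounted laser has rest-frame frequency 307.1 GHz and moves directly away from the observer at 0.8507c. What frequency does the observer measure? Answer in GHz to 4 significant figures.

Relativistic Doppler: f_obs = f_src √((1−β)/(1+β))
= 307.1 × √(0.149300/1.85070) = 307.1 × 0.284028 = 87.23 GHz

f_obs ≈ 87.23 GHz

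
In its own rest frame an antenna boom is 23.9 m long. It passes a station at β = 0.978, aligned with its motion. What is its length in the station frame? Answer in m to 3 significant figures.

γ = 1/√(1 − 0.978²) = 4.7938
Length contraction: L = L₀/γ = 23.9/4.7938 = 4.99 m

L ≈ 4.99 m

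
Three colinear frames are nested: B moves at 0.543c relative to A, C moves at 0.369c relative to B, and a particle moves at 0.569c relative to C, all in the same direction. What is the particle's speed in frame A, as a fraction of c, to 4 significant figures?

Compose boost 2: (0.369 + 0.543)/(1 + 0.369×0.543) = 0.9120/1.20037 = 0.759768
Compose boost 3: (0.569 + 0.759768)/(1 + 0.569×0.759768) = 1.32877/1.43231 = 0.9277

u ≈ 0.9277c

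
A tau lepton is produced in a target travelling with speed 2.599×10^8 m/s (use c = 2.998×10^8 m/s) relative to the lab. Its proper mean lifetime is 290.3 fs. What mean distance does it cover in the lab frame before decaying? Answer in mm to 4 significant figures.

β = v/c = 2.599×10^8 / 2.998×10^8 = 0.866911
γ = 1/√(1 − 0.866911²) = 2.00617
Dilated lifetime: Δt = γτ₀ = 2.00617 × 290.3 fs = 582.391 fs
d = vΔt = 0.866911c × 582.391 fs = 2.59900×10^8 m/s × 5.82391×10^-13 s = 0.1514 mm

d ≈ 0.1514 mm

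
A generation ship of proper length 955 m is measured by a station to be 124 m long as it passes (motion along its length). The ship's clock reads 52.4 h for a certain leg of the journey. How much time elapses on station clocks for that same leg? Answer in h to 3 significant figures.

Length contraction ⇒ γ = L₀/L = 955/124 = 7.7016
Time dilation: Δt = γτ₀ = 7.7016 × 52.4 h = 404 h

Δt ≈ 404 h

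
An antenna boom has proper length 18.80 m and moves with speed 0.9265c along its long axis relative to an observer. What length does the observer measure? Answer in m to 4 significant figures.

L ≈ 7.074 m

γ = 1/√(1 − 0.9265²) = 2.65749
Length contraction: L = L₀/γ = 18.80/2.65749 = 7.074 m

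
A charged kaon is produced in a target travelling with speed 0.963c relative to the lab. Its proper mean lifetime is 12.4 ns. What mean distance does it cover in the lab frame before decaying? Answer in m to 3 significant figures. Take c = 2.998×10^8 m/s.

d ≈ 13.3 m

γ = 1/√(1 − 0.963²) = 3.7106
Dilated lifetime: Δt = γτ₀ = 3.7106 × 12.4 ns = 46.011 ns
d = vΔt = 0.963c × 46.011 ns = 2.8871×10^8 m/s × 4.6011×10^-8 s = 13.3 m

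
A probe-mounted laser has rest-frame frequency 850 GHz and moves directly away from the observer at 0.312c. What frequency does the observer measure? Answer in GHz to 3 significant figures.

Relativistic Doppler: f_obs = f_src √((1−β)/(1+β))
= 850 × √(0.68800/1.3120) = 850 × 0.72415 = 616 GHz

f_obs ≈ 616 GHz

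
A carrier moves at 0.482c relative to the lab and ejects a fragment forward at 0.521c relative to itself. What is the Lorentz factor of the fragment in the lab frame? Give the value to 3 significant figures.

u_lab = (0.521 + 0.482)/(1 + 0.521×0.482) = 1.003/1.25112 = 0.801680
γ = 1/√(1 − 0.801680²) = 1.67

γ ≈ 1.67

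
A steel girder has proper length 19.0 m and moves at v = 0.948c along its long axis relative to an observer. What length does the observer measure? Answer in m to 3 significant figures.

γ = 1/√(1 − 0.948²) = 3.1420
Length contraction: L = L₀/γ = 19.0/3.1420 = 6.05 m

L ≈ 6.05 m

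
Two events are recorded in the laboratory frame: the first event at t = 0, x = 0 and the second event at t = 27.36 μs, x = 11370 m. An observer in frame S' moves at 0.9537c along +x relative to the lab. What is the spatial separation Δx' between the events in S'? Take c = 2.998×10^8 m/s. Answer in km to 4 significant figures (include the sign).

γ = 1/√(1 − 0.9537²) = 3.32492
Δx' = γ(Δx − vΔt) = 3.32492 × (11370 m − 0.9537×(2.998×10^8 m/s)×27.36×10^-6 s)
= 3.32492 × (3547.25 m) = 11.79 km

Δx' ≈ 11.79 km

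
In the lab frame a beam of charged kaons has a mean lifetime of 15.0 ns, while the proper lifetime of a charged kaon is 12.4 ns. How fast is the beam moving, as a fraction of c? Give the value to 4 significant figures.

γ = Δt/τ₀ = 15.0/12.4 = 1.20968
β = √(1 − 1/γ²) = √(1 − 1/1.20968²) = 0.5627

β ≈ 0.5627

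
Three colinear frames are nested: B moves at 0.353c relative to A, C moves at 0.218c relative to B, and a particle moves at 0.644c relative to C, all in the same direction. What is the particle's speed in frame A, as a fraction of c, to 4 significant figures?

Compose boost 2: (0.218 + 0.353)/(1 + 0.218×0.353) = 0.5710/1.07695 = 0.530199
Compose boost 3: (0.644 + 0.530199)/(1 + 0.644×0.530199) = 1.17420/1.34145 = 0.8753

u ≈ 0.8753c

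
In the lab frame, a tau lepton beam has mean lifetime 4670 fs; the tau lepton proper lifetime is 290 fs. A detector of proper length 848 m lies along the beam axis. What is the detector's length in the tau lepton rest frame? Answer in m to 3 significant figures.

L ≈ 52.7 m

Time dilation ⇒ γ = Δt/τ₀ = 4670/290 = 16.103
Length contraction: L = L₀/γ = 848/16.103 = 52.7 m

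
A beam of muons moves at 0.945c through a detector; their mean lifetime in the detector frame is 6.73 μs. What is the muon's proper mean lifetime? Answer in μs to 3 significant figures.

τ₀ ≈ 2.20 μs

γ = 1/√(1 − 0.945²) = 3.0574
Proper time: τ₀ = Δt/γ = 6.73/3.0574 = 2.20 μs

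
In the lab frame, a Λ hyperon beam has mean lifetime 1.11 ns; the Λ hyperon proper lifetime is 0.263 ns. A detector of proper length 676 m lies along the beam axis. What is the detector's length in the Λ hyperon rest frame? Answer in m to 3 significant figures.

L ≈ 160 m

Time dilation ⇒ γ = Δt/τ₀ = 1.11/0.263 = 4.2205
Length contraction: L = L₀/γ = 676/4.2205 = 160 m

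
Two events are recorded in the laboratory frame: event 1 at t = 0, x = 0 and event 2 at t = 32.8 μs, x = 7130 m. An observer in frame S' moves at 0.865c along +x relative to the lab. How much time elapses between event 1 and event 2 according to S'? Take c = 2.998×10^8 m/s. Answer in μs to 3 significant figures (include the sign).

Δt' ≈ 24.4 μs

γ = 1/√(1 − 0.865²) = 1.9929
Δt' = γ(Δt − vΔx/c²) = 1.9929 × (32.8 μs − 0.865×7130 m / (2.998×10^8 m/s))
= 1.9929 × (12.228 μs) = 24.4 μs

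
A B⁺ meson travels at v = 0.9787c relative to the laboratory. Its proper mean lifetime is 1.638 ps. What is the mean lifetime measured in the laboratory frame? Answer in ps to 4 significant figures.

γ = 1/√(1 − 0.9787²) = 4.87102
Time dilation: Δt = γτ₀ = 4.87102 × 1.638 ps = 7.979 ps

Δt ≈ 7.979 ps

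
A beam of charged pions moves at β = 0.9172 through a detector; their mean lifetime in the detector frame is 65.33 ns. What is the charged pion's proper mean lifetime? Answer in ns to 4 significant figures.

γ = 1/√(1 − 0.9172²) = 2.50987
Proper time: τ₀ = Δt/γ = 65.33/2.50987 = 26.03 ns

τ₀ ≈ 26.03 ns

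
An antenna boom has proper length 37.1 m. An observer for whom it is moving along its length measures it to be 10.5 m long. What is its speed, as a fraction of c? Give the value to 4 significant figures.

γ = L₀/L = 37.1/10.5 = 3.53333
β = √(1 − 1/γ²) = 0.9591

β ≈ 0.9591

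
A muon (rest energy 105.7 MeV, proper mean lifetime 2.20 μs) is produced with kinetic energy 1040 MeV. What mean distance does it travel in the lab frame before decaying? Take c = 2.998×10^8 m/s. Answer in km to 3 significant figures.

d ≈ 7.12 km

γ = 1 + K/(m₀c²) = 1 + 1040/105.7 = 10.839
β = √(1 − 1/γ²) = 0.99574
Dilated lifetime: γτ₀ = 10.839 × 2.20 μs = 23.846 μs
d = βc·γτ₀ = 0.99574 × (2.998×10^8 m/s) × 2.3846×10^-5 s = 7.12 km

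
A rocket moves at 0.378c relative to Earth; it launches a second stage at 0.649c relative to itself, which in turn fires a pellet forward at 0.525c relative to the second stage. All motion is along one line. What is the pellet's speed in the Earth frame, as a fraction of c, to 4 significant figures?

u ≈ 0.9419c

Compose boost 2: (0.649 + 0.378)/(1 + 0.649×0.378) = 1.027/1.24532 = 0.824686
Compose boost 3: (0.525 + 0.824686)/(1 + 0.525×0.824686) = 1.34969/1.43296 = 0.9419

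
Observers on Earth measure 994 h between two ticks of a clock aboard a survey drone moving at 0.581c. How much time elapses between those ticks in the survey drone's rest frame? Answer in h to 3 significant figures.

τ₀ ≈ 809 h

γ = 1/√(1 − 0.581²) = 1.2286
Proper time: τ₀ = Δt/γ = 994/1.2286 = 809 h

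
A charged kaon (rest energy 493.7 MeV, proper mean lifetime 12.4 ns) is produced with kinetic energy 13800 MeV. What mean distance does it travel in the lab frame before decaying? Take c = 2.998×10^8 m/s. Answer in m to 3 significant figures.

γ = 1 + K/(m₀c²) = 1 + 13800/493.7 = 28.952
β = √(1 − 1/γ²) = 0.99940
Dilated lifetime: γτ₀ = 28.952 × 12.4 ns = 359.01 ns
d = βc·γτ₀ = 0.99940 × (2.998×10^8 m/s) × 3.5901×10^-7 s = 108 m

d ≈ 108 m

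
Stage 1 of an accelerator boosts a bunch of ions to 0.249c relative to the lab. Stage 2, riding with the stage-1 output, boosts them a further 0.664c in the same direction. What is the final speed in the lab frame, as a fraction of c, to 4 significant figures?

Compose boost 2: (0.664 + 0.249)/(1 + 0.664×0.249) = 0.9130/1.16534 = 0.7835

u ≈ 0.7835c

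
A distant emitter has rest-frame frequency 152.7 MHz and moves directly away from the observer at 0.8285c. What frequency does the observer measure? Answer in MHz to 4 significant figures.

f_obs ≈ 46.77 MHz

Relativistic Doppler: f_obs = f_src √((1−β)/(1+β))
= 152.7 × √(0.171500/1.82850) = 152.7 × 0.306256 = 46.77 MHz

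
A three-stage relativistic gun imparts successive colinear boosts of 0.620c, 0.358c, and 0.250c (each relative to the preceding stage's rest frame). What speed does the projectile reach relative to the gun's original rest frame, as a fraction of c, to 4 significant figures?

u ≈ 0.8752c

Compose boost 2: (0.358 + 0.620)/(1 + 0.358×0.620) = 0.9780/1.22196 = 0.800354
Compose boost 3: (0.250 + 0.800354)/(1 + 0.250×0.800354) = 1.05035/1.20009 = 0.8752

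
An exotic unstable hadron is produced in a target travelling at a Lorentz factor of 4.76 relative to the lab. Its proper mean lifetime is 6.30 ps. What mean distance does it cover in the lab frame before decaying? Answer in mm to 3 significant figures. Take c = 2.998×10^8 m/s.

d ≈ 8.79 mm

β = √(1 − 1/γ²) = √(1 − 1/4.76²) = 0.97768
Dilated lifetime: Δt = γτ₀ = 4.76 × 6.30 ps = 29.988 ps
d = vΔt = 0.97768c × 29.988 ps = 2.9311×10^8 m/s × 2.9988×10^-11 s = 8.79 mm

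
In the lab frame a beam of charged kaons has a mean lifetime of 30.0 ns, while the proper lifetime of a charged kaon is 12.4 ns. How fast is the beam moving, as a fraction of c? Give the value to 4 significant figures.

β ≈ 0.9106

γ = Δt/τ₀ = 30.0/12.4 = 2.41935
β = √(1 − 1/γ²) = √(1 − 1/2.41935²) = 0.9106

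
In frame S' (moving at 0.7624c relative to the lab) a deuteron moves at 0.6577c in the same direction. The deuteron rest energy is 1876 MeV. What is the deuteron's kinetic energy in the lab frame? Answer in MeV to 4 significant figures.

K ≈ 3902 MeV

u_lab = (0.6577 + 0.7624)/(1 + 0.6577×0.7624) = 0.9458313
γ = 1/√(1 − 0.9458313²) = 3.08016
K = (γ − 1)m₀c² = (3.08016 − 1) × 1876 = 2.08016 × 1876 = 3902 MeV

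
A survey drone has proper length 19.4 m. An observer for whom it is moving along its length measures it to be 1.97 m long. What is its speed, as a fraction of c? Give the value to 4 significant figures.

γ = L₀/L = 19.4/1.97 = 9.84772
β = √(1 − 1/γ²) = 0.9948

β ≈ 0.9948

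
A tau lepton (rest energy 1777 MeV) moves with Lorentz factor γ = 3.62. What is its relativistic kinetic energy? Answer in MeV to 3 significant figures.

γ = 3.62 (given)
K = (γ − 1)m₀c² = (3.62 − 1) × 1777 MeV = 2.6200 × 1777 MeV = 4660 MeV

K ≈ 4660 MeV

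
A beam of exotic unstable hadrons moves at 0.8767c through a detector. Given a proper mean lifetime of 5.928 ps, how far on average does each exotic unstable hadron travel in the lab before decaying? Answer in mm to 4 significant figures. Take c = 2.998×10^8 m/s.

d ≈ 3.239 mm

γ = 1/√(1 − 0.8767²) = 2.07884
Dilated lifetime: Δt = γτ₀ = 2.07884 × 5.928 ps = 12.3234 ps
d = vΔt = 0.8767c × 12.3234 ps = 2.62835×10^8 m/s × 1.23234×10^-11 s = 3.239 mm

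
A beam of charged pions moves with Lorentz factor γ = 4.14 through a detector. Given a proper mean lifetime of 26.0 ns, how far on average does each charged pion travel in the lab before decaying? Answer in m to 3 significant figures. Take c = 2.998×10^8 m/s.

β = √(1 − 1/γ²) = √(1 − 1/4.14²) = 0.97039
Dilated lifetime: Δt = γτ₀ = 4.14 × 26.0 ns = 107.64 ns
d = vΔt = 0.97039c × 107.64 ns = 2.9092×10^8 m/s × 1.0764×10^-7 s = 31.3 m

d ≈ 31.3 m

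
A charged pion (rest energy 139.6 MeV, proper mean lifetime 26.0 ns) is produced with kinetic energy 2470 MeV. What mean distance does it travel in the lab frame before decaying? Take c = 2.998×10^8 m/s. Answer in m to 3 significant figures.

d ≈ 146 m

γ = 1 + K/(m₀c²) = 1 + 2470/139.6 = 18.693
β = √(1 − 1/γ²) = 0.99857
Dilated lifetime: γτ₀ = 18.693 × 26.0 ns = 486.03 ns
d = βc·γτ₀ = 0.99857 × (2.998×10^8 m/s) × 4.8603×10^-7 s = 146 m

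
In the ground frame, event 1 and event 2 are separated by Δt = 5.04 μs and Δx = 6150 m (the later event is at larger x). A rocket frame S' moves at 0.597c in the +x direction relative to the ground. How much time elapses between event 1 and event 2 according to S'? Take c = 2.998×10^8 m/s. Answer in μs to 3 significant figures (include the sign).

Δt' ≈ -8.98 μs

γ = 1/√(1 − 0.597²) = 1.2465
Δt' = γ(Δt − vΔx/c²) = 1.2465 × (5.04 μs − 0.597×6150 m / (2.998×10^8 m/s))
= 1.2465 × (-7.2067 μs) = -8.98 μs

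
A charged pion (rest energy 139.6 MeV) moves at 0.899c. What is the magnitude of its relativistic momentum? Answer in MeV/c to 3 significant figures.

γ = 1/√(1 − 0.899²) = 2.2834
p = γβm₀c = 2.2834 × 0.899 × 139.6 MeV/c = 287 MeV/c

p ≈ 287 MeV/c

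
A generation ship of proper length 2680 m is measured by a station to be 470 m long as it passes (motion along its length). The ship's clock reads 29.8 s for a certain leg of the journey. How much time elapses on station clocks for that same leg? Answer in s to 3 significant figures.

Length contraction ⇒ γ = L₀/L = 2680/470 = 5.7021
Time dilation: Δt = γτ₀ = 5.7021 × 29.8 s = 170 s

Δt ≈ 170 s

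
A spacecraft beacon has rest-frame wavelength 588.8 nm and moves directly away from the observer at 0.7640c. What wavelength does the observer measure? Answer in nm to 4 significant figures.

Relativistic Doppler: λ_obs = λ_src √((1+β)/(1−β))
= 588.8 × √(1.76400/0.236000) = 588.8 × 2.73397 = 1610 nm

λ_obs ≈ 1610 nm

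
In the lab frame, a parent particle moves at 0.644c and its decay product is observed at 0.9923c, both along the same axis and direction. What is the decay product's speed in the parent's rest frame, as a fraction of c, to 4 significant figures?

u' ≈ 0.9649c

Inverse velocity addition: u' = (u − v)/(1 − uv/c²)
= (0.9923 − 0.644)/(1 − 0.9923×0.644) = 0.3483/0.360959 = 0.9649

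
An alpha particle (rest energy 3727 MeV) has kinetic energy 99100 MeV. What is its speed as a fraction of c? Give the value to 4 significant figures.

γ = 1 + K/(m₀c²) = 1 + 99100/3727 = 27.5898
β = √(1 − 1/γ²) = 0.9993

β ≈ 0.9993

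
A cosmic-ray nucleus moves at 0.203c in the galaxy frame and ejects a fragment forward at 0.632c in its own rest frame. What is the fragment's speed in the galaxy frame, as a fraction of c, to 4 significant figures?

u ≈ 0.7401c

Compose boost 2: (0.632 + 0.203)/(1 + 0.632×0.203) = 0.8350/1.12830 = 0.7401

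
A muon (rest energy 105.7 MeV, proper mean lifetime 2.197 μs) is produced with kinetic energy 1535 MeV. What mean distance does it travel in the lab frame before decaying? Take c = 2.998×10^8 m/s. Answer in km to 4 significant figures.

d ≈ 10.20 km

γ = 1 + K/(m₀c²) = 1 + 1535/105.7 = 15.5222
β = √(1 − 1/γ²) = 0.997923
Dilated lifetime: γτ₀ = 15.5222 × 2.197 μs = 34.1023 μs
d = βc·γτ₀ = 0.997923 × (2.998×10^8 m/s) × 3.41023×10^-5 s = 10.20 km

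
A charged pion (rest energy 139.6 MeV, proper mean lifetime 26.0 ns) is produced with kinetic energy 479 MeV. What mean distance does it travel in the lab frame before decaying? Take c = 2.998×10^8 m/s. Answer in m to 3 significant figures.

γ = 1 + K/(m₀c²) = 1 + 479/139.6 = 4.4312
β = √(1 − 1/γ²) = 0.97420
Dilated lifetime: γτ₀ = 4.4312 × 26.0 ns = 115.21 ns
d = βc·γτ₀ = 0.97420 × (2.998×10^8 m/s) × 1.1521×10^-7 s = 33.6 m

d ≈ 33.6 m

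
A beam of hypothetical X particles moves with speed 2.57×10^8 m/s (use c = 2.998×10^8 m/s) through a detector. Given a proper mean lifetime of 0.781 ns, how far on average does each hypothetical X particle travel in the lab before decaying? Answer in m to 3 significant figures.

d ≈ 0.390 m

β = v/c = 2.57×10^8 / 2.998×10^8 = 0.85724
γ = 1/√(1 − 0.85724²) = 1.9420
Dilated lifetime: Δt = γτ₀ = 1.9420 × 0.781 ns = 1.5167 ns
d = vΔt = 0.85724c × 1.5167 ns = 2.5700×10^8 m/s × 1.5167×10^-9 s = 0.390 m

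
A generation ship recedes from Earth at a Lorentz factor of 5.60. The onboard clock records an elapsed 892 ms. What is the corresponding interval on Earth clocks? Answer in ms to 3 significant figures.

Δt ≈ 5000 ms

γ = 5.60 (given)
Time dilation: Δt = γτ₀ = 5.60 × 892 ms = 5000 ms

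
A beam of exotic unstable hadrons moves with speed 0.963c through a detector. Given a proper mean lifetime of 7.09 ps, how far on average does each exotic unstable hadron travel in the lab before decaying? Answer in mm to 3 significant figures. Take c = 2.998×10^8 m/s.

d ≈ 7.60 mm

γ = 1/√(1 − 0.963²) = 3.7106
Dilated lifetime: Δt = γτ₀ = 3.7106 × 7.09 ps = 26.308 ps
d = vΔt = 0.963c × 26.308 ps = 2.8871×10^8 m/s × 2.6308×10^-11 s = 7.60 mm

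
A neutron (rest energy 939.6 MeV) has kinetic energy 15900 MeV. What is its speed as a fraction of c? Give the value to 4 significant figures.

γ = 1 + K/(m₀c²) = 1 + 15900/939.6 = 17.9221
β = √(1 − 1/γ²) = 0.9984

β ≈ 0.9984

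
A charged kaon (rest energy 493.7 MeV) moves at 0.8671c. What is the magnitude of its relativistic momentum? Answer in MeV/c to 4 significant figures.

γ = 1/√(1 − 0.8671²) = 2.00749
p = γβm₀c = 2.00749 × 0.8671 × 493.7 MeV/c = 859.4 MeV/c

p ≈ 859.4 MeV/c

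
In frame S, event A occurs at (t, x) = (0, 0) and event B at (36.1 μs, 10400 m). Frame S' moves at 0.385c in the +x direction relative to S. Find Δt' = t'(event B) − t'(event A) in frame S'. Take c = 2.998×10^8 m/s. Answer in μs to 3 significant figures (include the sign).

γ = 1/√(1 − 0.385²) = 1.0835
Δt' = γ(Δt − vΔx/c²) = 1.0835 × (36.1 μs − 0.385×10400 m / (2.998×10^8 m/s))
= 1.0835 × (22.744 μs) = 24.6 μs

Δt' ≈ 24.6 μs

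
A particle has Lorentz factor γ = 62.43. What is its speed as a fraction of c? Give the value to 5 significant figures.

β = √(1 − 1/γ²) = √(1 − 1/62.43²) = √(0.9997434) = 0.99987

β ≈ 0.99987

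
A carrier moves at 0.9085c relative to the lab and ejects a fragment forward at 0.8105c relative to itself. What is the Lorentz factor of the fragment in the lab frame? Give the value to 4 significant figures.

γ ≈ 7.094

u_lab = (0.8105 + 0.9085)/(1 + 0.8105×0.9085) = 1.7190/1.736339 = 0.9900139
γ = 1/√(1 − 0.9900139²) = 7.094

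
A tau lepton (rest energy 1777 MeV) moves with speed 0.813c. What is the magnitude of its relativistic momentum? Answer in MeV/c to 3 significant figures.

γ = 1/√(1 − 0.813²) = 1.7174
p = γβm₀c = 1.7174 × 0.813 × 1777 MeV/c = 2480 MeV/c

p ≈ 2480 MeV/c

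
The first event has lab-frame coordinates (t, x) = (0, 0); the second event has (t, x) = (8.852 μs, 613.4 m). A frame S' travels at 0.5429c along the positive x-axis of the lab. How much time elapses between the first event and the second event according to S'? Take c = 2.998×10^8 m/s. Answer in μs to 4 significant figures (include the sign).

γ = 1/√(1 − 0.5429²) = 1.19076
Δt' = γ(Δt − vΔx/c²) = 1.19076 × (8.852 μs − 0.5429×613.4 m / (2.998×10^8 m/s))
= 1.19076 × (7.74121 μs) = 9.218 μs

Δt' ≈ 9.218 μs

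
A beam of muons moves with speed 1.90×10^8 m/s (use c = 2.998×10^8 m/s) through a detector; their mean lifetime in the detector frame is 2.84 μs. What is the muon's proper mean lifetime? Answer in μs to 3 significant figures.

β = v/c = 1.90×10^8 / 2.998×10^8 = 0.63376
γ = 1/√(1 − 0.63376²) = 1.2928
Proper time: τ₀ = Δt/γ = 2.84/1.2928 = 2.20 μs

τ₀ ≈ 2.20 μs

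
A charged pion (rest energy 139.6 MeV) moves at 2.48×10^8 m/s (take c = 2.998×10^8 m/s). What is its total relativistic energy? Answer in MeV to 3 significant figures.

β = v/c = 2.48×10^8 / 2.998×10^8 = 0.82722
γ = 1/√(1 − 0.82722²) = 1.7797
E = γm₀c² = 1.7797 × 139.6 MeV = 248 MeV

E ≈ 248 MeV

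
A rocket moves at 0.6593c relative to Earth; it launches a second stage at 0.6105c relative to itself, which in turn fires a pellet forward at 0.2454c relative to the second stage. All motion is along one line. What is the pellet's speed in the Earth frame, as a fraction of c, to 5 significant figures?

Compose boost 2: (0.6105 + 0.6593)/(1 + 0.6105×0.6593) = 1.2698/1.402503 = 0.9053815
Compose boost 3: (0.2454 + 0.9053815)/(1 + 0.2454×0.9053815) = 1.150782/1.222181 = 0.94158

u ≈ 0.94158c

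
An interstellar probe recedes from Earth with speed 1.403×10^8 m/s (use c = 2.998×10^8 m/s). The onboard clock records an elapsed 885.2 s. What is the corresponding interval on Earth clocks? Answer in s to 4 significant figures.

β = v/c = 1.403×10^8 / 2.998×10^8 = 0.467979
γ = 1/√(1 − 0.467979²) = 1.13155
Time dilation: Δt = γτ₀ = 1.13155 × 885.2 s = 1002 s

Δt ≈ 1002 s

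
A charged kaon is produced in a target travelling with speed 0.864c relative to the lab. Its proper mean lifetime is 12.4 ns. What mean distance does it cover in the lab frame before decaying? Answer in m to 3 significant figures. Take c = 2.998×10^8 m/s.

d ≈ 6.38 m

γ = 1/√(1 − 0.864²) = 1.9861
Dilated lifetime: Δt = γτ₀ = 1.9861 × 12.4 ns = 24.628 ns
d = vΔt = 0.864c × 24.628 ns = 2.5903×10^8 m/s × 2.4628×10^-8 s = 6.38 m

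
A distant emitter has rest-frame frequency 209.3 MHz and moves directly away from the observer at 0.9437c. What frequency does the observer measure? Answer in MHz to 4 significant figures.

f_obs ≈ 35.62 MHz

Relativistic Doppler: f_obs = f_src √((1−β)/(1+β))
= 209.3 × √(0.0563000/1.94370) = 209.3 × 0.170192 = 35.62 MHz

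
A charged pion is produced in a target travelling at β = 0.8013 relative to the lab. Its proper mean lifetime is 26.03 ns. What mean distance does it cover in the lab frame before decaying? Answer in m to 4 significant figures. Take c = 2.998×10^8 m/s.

γ = 1/√(1 − 0.8013²) = 1.67151
Dilated lifetime: Δt = γτ₀ = 1.67151 × 26.03 ns = 43.5093 ns
d = vΔt = 0.8013c × 43.5093 ns = 2.40230×10^8 m/s × 4.35093×10^-8 s = 10.45 m

d ≈ 10.45 m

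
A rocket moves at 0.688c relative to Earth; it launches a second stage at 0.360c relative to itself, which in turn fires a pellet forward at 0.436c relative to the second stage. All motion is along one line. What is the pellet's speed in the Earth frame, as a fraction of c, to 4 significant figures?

u ≈ 0.9339c

Compose boost 2: (0.360 + 0.688)/(1 + 0.360×0.688) = 1.048/1.24768 = 0.839959
Compose boost 3: (0.436 + 0.839959)/(1 + 0.436×0.839959) = 1.27596/1.36622 = 0.9339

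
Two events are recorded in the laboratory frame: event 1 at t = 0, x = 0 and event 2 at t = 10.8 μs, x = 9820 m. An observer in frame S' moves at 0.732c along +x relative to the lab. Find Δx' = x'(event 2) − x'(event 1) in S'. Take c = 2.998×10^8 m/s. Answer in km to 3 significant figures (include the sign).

Δx' ≈ 10.9 km

γ = 1/√(1 − 0.732²) = 1.4678
Δx' = γ(Δx − vΔt) = 1.4678 × (9820 m − 0.732×(2.998×10^8 m/s)×10.8×10^-6 s)
= 1.4678 × (7449.9 m) = 10.9 km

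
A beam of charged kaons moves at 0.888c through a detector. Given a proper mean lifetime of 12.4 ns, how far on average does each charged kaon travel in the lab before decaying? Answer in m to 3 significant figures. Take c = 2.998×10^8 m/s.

γ = 1/√(1 − 0.888²) = 2.1747
Dilated lifetime: Δt = γτ₀ = 2.1747 × 12.4 ns = 26.966 ns
d = vΔt = 0.888c × 26.966 ns = 2.6622×10^8 m/s × 2.6966×10^-8 s = 7.18 m

d ≈ 7.18 m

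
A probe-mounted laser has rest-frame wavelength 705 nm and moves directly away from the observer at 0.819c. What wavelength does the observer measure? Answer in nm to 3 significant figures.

Relativistic Doppler: λ_obs = λ_src √((1+β)/(1−β))
= 705 × √(1.8190/0.18100) = 705 × 3.1701 = 2230 nm

λ_obs ≈ 2230 nm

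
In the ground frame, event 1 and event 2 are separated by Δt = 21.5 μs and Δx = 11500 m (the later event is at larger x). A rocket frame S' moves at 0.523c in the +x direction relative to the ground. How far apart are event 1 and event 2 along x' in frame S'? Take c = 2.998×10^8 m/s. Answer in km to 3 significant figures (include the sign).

Δx' ≈ 9.54 km

γ = 1/√(1 − 0.523²) = 1.1733
Δx' = γ(Δx − vΔt) = 1.1733 × (11500 m − 0.523×(2.998×10^8 m/s)×21.5×10^-6 s)
= 1.1733 × (8128.9 m) = 9.54 km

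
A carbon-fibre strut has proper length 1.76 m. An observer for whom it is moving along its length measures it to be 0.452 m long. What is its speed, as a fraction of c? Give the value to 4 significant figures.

γ = L₀/L = 1.76/0.452 = 3.89381
β = √(1 − 1/γ²) = 0.9665

β ≈ 0.9665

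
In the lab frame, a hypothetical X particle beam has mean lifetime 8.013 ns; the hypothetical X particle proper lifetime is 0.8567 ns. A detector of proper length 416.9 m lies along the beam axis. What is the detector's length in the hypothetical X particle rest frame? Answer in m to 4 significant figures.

L ≈ 44.57 m

Time dilation ⇒ γ = Δt/τ₀ = 8.013/0.8567 = 9.35333
Length contraction: L = L₀/γ = 416.9/9.35333 = 44.57 m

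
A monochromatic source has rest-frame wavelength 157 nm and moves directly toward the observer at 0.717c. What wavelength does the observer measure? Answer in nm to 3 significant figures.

λ_obs ≈ 63.7 nm

Relativistic Doppler: λ_obs = λ_src √((1−β)/(1+β))
= 157 × √(0.28300/1.7170) = 157 × 0.40598 = 63.7 nm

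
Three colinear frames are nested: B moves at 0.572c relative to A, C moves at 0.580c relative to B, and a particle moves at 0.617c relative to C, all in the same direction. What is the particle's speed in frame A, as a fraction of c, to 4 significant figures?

u ≈ 0.9663c

Compose boost 2: (0.580 + 0.572)/(1 + 0.580×0.572) = 1.152/1.33176 = 0.865021
Compose boost 3: (0.617 + 0.865021)/(1 + 0.617×0.865021) = 1.48202/1.53372 = 0.9663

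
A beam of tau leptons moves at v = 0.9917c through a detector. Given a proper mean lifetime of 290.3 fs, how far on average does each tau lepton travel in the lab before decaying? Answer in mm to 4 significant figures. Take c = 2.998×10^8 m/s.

d ≈ 0.6713 mm

γ = 1/√(1 − 0.9917²) = 7.77766
Dilated lifetime: Δt = γτ₀ = 7.77766 × 290.3 fs = 2257.85 fs
d = vΔt = 0.9917c × 2257.85 fs = 2.97312×10^8 m/s × 2.25785×10^-12 s = 0.6713 mm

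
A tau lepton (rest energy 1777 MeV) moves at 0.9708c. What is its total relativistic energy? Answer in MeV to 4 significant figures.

γ = 1/√(1 − 0.9708²) = 4.16857
E = γm₀c² = 4.16857 × 1777 MeV = 7408 MeV

E ≈ 7408 MeV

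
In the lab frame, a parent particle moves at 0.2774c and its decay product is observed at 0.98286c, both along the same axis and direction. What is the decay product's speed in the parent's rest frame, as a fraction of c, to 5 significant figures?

Inverse velocity addition: u' = (u − v)/(1 − uv/c²)
= (0.98286 − 0.2774)/(1 − 0.98286×0.2774) = 0.70546/0.7273546 = 0.96990

u' ≈ 0.96990c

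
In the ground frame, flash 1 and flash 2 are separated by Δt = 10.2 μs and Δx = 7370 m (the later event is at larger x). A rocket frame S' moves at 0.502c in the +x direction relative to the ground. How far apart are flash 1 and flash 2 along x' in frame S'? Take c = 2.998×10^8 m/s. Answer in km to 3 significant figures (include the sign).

Δx' ≈ 6.75 km

γ = 1/√(1 − 0.502²) = 1.1562
Δx' = γ(Δx − vΔt) = 1.1562 × (7370 m − 0.502×(2.998×10^8 m/s)×10.2×10^-6 s)
= 1.1562 × (5834.9 m) = 6.75 km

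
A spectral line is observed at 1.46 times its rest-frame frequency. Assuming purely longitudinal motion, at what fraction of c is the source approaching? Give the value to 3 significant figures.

β ≈ 0.361

f_obs/f_src = √((1+β)/(1−β)) = 1.46  ⇒  (1+β)/(1−β) = 2.1316
β = |1 − D²|/(1 + D²) = |1 − 2.1316|/(1 + 2.1316) = 0.361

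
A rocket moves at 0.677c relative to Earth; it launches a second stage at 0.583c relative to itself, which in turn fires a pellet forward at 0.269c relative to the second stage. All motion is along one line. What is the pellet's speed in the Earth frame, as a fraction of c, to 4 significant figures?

Compose boost 2: (0.583 + 0.677)/(1 + 0.583×0.677) = 1.260/1.39469 = 0.903426
Compose boost 3: (0.269 + 0.903426)/(1 + 0.269×0.903426) = 1.17243/1.24302 = 0.9432

u ≈ 0.9432c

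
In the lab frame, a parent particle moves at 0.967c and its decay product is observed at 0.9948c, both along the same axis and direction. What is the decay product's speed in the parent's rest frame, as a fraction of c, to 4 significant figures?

u' ≈ 0.7310c

Inverse velocity addition: u' = (u − v)/(1 − uv/c²)
= (0.9948 − 0.967)/(1 − 0.9948×0.967) = 0.02780/0.0380284 = 0.7310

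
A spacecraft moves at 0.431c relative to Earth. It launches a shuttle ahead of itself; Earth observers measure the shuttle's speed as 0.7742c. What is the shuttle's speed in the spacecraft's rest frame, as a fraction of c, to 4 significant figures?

u' ≈ 0.5151c

Inverse velocity addition: u' = (u − v)/(1 − uv/c²)
= (0.7742 − 0.431)/(1 − 0.7742×0.431) = 0.3432/0.666320 = 0.5151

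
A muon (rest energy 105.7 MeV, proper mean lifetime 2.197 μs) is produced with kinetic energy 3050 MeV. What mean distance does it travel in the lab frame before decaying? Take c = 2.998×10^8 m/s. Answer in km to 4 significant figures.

d ≈ 19.65 km

γ = 1 + K/(m₀c²) = 1 + 3050/105.7 = 29.8553
β = √(1 − 1/γ²) = 0.999439
Dilated lifetime: γτ₀ = 29.8553 × 2.197 μs = 65.5920 μs
d = βc·γτ₀ = 0.999439 × (2.998×10^8 m/s) × 6.55920×10^-5 s = 19.65 km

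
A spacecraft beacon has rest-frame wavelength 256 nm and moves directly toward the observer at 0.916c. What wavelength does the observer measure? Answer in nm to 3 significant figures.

Relativistic Doppler: λ_obs = λ_src √((1−β)/(1+β))
= 256 × √(0.084000/1.9160) = 256 × 0.20938 = 53.6 nm

λ_obs ≈ 53.6 nm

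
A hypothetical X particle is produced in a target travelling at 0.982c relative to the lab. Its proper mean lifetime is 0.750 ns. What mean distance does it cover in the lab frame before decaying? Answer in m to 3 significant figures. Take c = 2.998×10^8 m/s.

d ≈ 1.17 m

γ = 1/√(1 − 0.982²) = 5.2943
Dilated lifetime: Δt = γτ₀ = 5.2943 × 0.750 ns = 3.9708 ns
d = vΔt = 0.982c × 3.9708 ns = 2.9440×10^8 m/s × 3.9708×10^-9 s = 1.17 m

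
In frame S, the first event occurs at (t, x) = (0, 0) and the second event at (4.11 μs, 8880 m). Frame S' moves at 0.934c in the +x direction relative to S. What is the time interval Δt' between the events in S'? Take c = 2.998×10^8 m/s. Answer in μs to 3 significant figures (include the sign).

γ = 1/√(1 − 0.934²) = 2.7990
Δt' = γ(Δt − vΔx/c²) = 2.7990 × (4.11 μs − 0.934×8880 m / (2.998×10^8 m/s))
= 2.7990 × (-23.555 μs) = -65.9 μs

Δt' ≈ -65.9 μs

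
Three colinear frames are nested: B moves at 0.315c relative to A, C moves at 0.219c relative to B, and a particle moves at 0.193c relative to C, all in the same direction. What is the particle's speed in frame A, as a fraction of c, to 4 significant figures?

u ≈ 0.6316c

Compose boost 2: (0.219 + 0.315)/(1 + 0.219×0.315) = 0.5340/1.06899 = 0.499539
Compose boost 3: (0.193 + 0.499539)/(1 + 0.193×0.499539) = 0.692539/1.09641 = 0.6316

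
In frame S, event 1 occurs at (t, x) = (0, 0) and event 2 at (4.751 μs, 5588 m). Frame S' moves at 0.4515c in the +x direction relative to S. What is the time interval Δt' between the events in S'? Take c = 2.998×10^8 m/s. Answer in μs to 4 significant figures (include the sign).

γ = 1/√(1 − 0.4515²) = 1.12074
Δt' = γ(Δt − vΔx/c²) = 1.12074 × (4.751 μs − 0.4515×5588 m / (2.998×10^8 m/s))
= 1.12074 × (-3.66455 μs) = -4.107 μs

Δt' ≈ -4.107 μs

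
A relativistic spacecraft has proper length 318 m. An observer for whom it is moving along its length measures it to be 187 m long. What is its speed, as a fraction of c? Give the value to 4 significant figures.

γ = L₀/L = 318/187 = 1.70053
β = √(1 − 1/γ²) = 0.8088

β ≈ 0.8088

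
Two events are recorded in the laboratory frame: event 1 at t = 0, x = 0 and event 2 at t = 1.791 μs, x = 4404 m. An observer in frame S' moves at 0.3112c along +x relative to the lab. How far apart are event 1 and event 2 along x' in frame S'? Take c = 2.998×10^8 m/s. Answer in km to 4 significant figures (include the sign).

γ = 1/√(1 − 0.3112²) = 1.05225
Δx' = γ(Δx − vΔt) = 1.05225 × (4404 m − 0.3112×(2.998×10^8 m/s)×1.791×10^-6 s)
= 1.05225 × (4236.90 m) = 4.458 km

Δx' ≈ 4.458 km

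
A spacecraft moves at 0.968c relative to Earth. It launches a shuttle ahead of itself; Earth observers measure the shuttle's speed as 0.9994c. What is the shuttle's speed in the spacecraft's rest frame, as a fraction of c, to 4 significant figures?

Inverse velocity addition: u' = (u − v)/(1 − uv/c²)
= (0.9994 − 0.968)/(1 − 0.9994×0.968) = 0.03140/0.0325808 = 0.9638

u' ≈ 0.9638c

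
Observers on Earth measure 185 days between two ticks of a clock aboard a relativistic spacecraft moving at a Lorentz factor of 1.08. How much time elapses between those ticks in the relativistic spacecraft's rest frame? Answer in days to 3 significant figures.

τ₀ ≈ 171 days

γ = 1.08 (given)
Proper time: τ₀ = Δt/γ = 185/1.08 = 171 days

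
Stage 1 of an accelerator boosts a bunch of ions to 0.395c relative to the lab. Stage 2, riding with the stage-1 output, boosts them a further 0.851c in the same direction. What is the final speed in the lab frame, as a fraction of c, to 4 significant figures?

u ≈ 0.9325c

Compose boost 2: (0.851 + 0.395)/(1 + 0.851×0.395) = 1.246/1.33615 = 0.9325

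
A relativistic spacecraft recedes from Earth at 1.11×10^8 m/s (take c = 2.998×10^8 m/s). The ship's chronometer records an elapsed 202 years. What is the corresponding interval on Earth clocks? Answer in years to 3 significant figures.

β = v/c = 1.11×10^8 / 2.998×10^8 = 0.37025
γ = 1/√(1 − 0.37025²) = 1.0765
Time dilation: Δt = γτ₀ = 1.0765 × 202 years = 217 years

Δt ≈ 217 years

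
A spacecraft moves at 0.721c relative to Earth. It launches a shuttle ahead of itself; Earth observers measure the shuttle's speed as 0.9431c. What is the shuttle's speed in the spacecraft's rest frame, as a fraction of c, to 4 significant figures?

u' ≈ 0.6940c

Inverse velocity addition: u' = (u − v)/(1 − uv/c²)
= (0.9431 − 0.721)/(1 − 0.9431×0.721) = 0.2221/0.320025 = 0.6940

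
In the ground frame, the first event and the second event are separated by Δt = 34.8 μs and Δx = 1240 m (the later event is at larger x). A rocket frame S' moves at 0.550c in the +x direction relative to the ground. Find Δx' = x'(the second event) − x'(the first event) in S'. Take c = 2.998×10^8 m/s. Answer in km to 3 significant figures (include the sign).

γ = 1/√(1 − 0.550²) = 1.1974
Δx' = γ(Δx − vΔt) = 1.1974 × (1240 m − 0.550×(2.998×10^8 m/s)×34.8×10^-6 s)
= 1.1974 × (-4498.2 m) = -5.39 km

Δx' ≈ -5.39 km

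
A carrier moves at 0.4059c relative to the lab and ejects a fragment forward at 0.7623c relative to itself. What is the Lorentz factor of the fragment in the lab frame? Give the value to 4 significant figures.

γ ≈ 2.214

u_lab = (0.7623 + 0.4059)/(1 + 0.7623×0.4059) = 1.1682/1.309418 = 0.8921524
γ = 1/√(1 − 0.8921524²) = 2.214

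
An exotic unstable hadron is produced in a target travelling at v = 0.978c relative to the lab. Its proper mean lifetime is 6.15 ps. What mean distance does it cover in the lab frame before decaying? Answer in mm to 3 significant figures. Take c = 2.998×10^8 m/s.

γ = 1/√(1 − 0.978²) = 4.7938
Dilated lifetime: Δt = γτ₀ = 4.7938 × 6.15 ps = 29.482 ps
d = vΔt = 0.978c × 29.482 ps = 2.9320×10^8 m/s × 2.9482×10^-11 s = 8.64 mm

d ≈ 8.64 mm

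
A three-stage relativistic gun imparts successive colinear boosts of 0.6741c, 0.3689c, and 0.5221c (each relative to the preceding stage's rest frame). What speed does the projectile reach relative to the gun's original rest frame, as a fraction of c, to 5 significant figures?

Compose boost 2: (0.3689 + 0.6741)/(1 + 0.3689×0.6741) = 1.0430/1.248675 = 0.8352851
Compose boost 3: (0.5221 + 0.8352851)/(1 + 0.5221×0.8352851) = 1.357385/1.436102 = 0.94519

u ≈ 0.94519c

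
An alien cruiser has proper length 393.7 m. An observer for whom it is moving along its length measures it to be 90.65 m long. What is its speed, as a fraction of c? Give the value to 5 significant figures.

β ≈ 0.97313

γ = L₀/L = 393.7/90.65 = 4.343078
β = √(1 − 1/γ²) = 0.97313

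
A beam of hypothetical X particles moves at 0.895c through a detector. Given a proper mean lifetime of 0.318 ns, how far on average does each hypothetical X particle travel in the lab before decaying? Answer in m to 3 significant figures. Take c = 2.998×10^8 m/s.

d ≈ 0.191 m

γ = 1/√(1 − 0.895²) = 2.2418
Dilated lifetime: Δt = γτ₀ = 2.2418 × 0.318 ns = 0.71290 ns
d = vΔt = 0.895c × 0.71290 ns = 2.6832×10^8 m/s × 7.1290×10^-10 s = 0.191 m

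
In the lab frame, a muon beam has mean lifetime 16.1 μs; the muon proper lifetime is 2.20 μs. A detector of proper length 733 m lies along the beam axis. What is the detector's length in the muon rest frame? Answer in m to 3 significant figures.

L ≈ 100 m

Time dilation ⇒ γ = Δt/τ₀ = 16.1/2.20 = 7.3182
Length contraction: L = L₀/γ = 733/7.3182 = 100 m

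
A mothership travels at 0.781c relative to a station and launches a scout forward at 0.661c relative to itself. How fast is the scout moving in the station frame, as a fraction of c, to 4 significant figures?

u ≈ 0.9510c

Compose boost 2: (0.661 + 0.781)/(1 + 0.661×0.781) = 1.442/1.51624 = 0.9510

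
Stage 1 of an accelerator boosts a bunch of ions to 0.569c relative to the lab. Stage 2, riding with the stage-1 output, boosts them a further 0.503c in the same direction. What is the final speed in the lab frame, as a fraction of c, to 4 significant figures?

Compose boost 2: (0.503 + 0.569)/(1 + 0.503×0.569) = 1.072/1.28621 = 0.8335

u ≈ 0.8335c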